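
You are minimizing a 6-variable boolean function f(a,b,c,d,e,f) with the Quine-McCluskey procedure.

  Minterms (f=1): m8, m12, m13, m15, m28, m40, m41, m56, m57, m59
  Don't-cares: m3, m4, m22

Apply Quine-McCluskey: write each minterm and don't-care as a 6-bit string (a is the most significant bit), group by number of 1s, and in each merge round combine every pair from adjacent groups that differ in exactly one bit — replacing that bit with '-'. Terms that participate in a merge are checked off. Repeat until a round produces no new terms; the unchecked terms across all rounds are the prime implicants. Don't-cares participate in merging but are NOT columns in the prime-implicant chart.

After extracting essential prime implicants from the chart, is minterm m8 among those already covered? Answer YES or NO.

size-2^0 implicants → 000011  000100(✓)  001000(✓)  001100(✓)  001101(✓)  001111(✓)  010110  011100(✓)  101000(✓)  101001(✓)  111000(✓)  111001(✓)  111011(✓)
size-2^1 implicants → -01000  0-1100  00-100  001-00  0011-1  00110-  1-1000(✓)  1-1001(✓)  10100-(✓)  1110-1  11100-(✓)
size-2^2 implicants → 1-100-
Unchecked terms (primes): -01000, 0-1100, 00-100, 000011, 001-00, 0011-1, 00110-, 010110, 1-100-, 1110-1
Minterm coverage:
  m8 ⊆ -01000,001-00
  m12 ⊆ 0-1100,00-100,001-00,00110-
  m13 ⊆ 0011-1,00110-
  m15 ⊆ 0011-1 [E]
  m28 ⊆ 0-1100 [E]
  m40 ⊆ -01000,1-100-
  m41 ⊆ 1-100- [E]
  m56 ⊆ 1-100- [E]
  m57 ⊆ 1-100-,1110-1
  m59 ⊆ 1110-1 [E]
E = {0-1100, 0011-1, 1-100-, 1110-1}

NO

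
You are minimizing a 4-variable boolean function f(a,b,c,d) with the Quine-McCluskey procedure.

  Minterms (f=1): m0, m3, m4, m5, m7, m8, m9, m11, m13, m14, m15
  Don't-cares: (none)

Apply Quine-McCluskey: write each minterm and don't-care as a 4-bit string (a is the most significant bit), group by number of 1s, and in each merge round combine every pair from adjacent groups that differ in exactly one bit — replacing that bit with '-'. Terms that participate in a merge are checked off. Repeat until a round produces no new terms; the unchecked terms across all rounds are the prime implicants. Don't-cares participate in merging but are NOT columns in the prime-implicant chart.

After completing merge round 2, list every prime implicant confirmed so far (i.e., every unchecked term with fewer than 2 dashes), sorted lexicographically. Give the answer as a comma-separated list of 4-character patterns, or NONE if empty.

size-2^0 implicants → 0000(✓)  0011(✓)  0100(✓)  0101(✓)  0111(✓)  1000(✓)  1001(✓)  1011(✓)  1101(✓)  1110(✓)  1111(✓)
size-2^1 implicants → -000  -011(✓)  -101(✓)  -111(✓)  0-00  0-11(✓)  01-1(✓)  010-  1-01(✓)  1-11(✓)  10-1(✓)  100-  11-1(✓)  111-
size-2^2 implicants → --11  -1-1  1--1
Unchecked terms (primes): --11, -000, -1-1, 0-00, 010-, 1--1, 100-, 111-

-000, 0-00, 010-, 100-, 111-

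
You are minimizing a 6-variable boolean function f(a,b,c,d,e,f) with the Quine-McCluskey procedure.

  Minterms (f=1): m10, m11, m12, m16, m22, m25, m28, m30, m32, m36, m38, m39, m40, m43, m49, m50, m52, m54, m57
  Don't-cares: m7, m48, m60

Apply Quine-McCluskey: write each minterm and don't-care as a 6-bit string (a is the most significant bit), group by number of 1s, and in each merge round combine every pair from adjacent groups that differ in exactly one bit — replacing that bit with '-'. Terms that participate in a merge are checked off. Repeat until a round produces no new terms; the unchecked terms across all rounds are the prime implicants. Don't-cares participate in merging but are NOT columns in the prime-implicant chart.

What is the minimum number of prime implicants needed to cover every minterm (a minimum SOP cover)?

11

size-2^0 implicants → 000111(✓)  001010(✓)  001011(✓)  001100(✓)  010000(✓)  010110(✓)  011001(✓)  011100(✓)  011110(✓)  100000(✓)  100100(✓)  100110(✓)  100111(✓)  101000(✓)  101011(✓)  110000(✓)  110001(✓)  110010(✓)  110100(✓)  110110(✓)  111001(✓)  111100(✓)
size-2^1 implicants → -00111  -01011  -10000  -10110  -11001  -11100  0-1100  00101-  01-110  0111-0  1-0000(✓)  1-0100(✓)  1-0110(✓)  10-000  100-00(✓)  1001-0(✓)  10011-  11-001  11-100  110-00(✓)  110-10(✓)  1100-0(✓)  11000-  1101-0(✓)
size-2^2 implicants → 1-0-00  1-01-0  110--0
Unchecked terms (primes): -00111, -01011, -10000, -10110, -11001, -11100, 0-1100, 00101-, 01-110, 0111-0, 1-0-00, 1-01-0, 10-000, 10011-, 11-001, 11-100, 110--0, 11000-
Minterm coverage:
  m10 ⊆ 00101- [E]
  m11 ⊆ -01011,00101-
  m12 ⊆ 0-1100 [E]
  m16 ⊆ -10000 [E]
  m22 ⊆ -10110,01-110
  m25 ⊆ -11001 [E]
  m28 ⊆ -11100,0-1100,0111-0
  m30 ⊆ 01-110,0111-0
  m32 ⊆ 1-0-00,10-000
  m36 ⊆ 1-0-00,1-01-0
  m38 ⊆ 1-01-0,10011-
  m39 ⊆ -00111,10011-
  m40 ⊆ 10-000 [E]
  m43 ⊆ -01011 [E]
  m49 ⊆ 11-001,11000-
  m50 ⊆ 110--0 [E]
  m52 ⊆ 1-0-00,1-01-0,11-100,110--0
  m54 ⊆ -10110,1-01-0,110--0
  m57 ⊆ -11001,11-001
E = {-01011, -10000, -11001, 0-1100, 00101-, 10-000, 110--0}
Petrick residual → -00111, 01-110, 1-01-0, 11-001
Cover = b'c'def + b'cd'ef + bc'd'e'f' + bcd'e'f + a'cde'f' + a'b'cd'e + a'bdef' + ac'df' + ab'd'e'f' + abd'e'f + abc'f'  |cover|=11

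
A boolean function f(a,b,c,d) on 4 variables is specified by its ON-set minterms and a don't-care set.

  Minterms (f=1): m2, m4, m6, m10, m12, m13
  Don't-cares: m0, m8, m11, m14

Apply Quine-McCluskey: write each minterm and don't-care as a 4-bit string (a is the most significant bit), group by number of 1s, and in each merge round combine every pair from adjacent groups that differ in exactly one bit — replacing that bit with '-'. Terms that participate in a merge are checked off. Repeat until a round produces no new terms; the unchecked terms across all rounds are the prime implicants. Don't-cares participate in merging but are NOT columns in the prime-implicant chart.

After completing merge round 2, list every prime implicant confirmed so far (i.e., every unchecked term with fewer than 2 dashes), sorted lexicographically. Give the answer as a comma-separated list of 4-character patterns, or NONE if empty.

101-, 110-

[col 0] 0000*, 0010*, 0100*, 0110*, 1000*, 1010*, 1011*, 1100*, 1101*, 1110*
[col 1] -000*, -010*, -100*, -110*, 0-00*, 0-10*, 00-0*, 01-0*, 1-00*, 1-10*, 10-0*, 101-, 11-0*, 110-
[col 2] --00*, --10*, -0-0*, -1-0*, 0--0*, 1--0*
[col 3] ---0
Prime implicants: ---0, 101-, 110-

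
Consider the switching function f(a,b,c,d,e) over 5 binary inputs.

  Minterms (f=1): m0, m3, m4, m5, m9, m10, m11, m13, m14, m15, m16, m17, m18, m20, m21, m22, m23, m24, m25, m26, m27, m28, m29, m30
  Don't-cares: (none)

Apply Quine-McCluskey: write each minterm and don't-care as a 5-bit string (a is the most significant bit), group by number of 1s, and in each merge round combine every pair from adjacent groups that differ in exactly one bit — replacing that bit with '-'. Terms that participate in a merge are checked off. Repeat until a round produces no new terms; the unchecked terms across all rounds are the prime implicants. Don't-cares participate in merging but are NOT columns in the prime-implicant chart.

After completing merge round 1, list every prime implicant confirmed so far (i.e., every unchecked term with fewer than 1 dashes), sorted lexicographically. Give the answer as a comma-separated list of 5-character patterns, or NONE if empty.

[col 0] 00000*, 00011*, 00100*, 00101*, 01001*, 01010*, 01011*, 01101*, 01110*, 01111*, 10000*, 10001*, 10010*, 10100*, 10101*, 10110*, 10111*, 11000*, 11001*, 11010*, 11011*, 11100*, 11101*, 11110*
[col 1] -0000*, -0100*, -0101*, -1001*, -1010*, -1011*, -1101*, -1110*, 0-011, 0-101*, 00-00*, 0010-*, 01-01*, 01-10*, 01-11*, 010-1*, 0101-*, 011-1*, 0111-*, 1-000*, 1-001*, 1-010*, 1-100*, 1-101*, 1-110*, 10-00*, 10-01*, 10-10*, 100-0*, 1000-*, 101-0*, 101-1*, 1010-*, 1011-*, 11-00*, 11-01*, 11-10*, 110-0*, 110-1*, 1100-*, 1101-*, 111-0*, 1110-*
[col 2] --101, -0-00, -010-, -1-01, -1-10, -10-1, -101-, 01--1, 01-1-, 1--00*, 1--01*, 1--10*, 1-0-0*, 1-00-*, 1-1-0*, 1-10-*, 10--0*, 10-0-*, 101--, 11--0*, 11-0-*, 110--
[col 3] 1---0, 1--0-
Prime implicants: --101, -0-00, -010-, -1-01, -1-10, -10-1, -101-, 0-011, 01--1, 01-1-, 1---0, 1--0-, 101--, 110--

NONE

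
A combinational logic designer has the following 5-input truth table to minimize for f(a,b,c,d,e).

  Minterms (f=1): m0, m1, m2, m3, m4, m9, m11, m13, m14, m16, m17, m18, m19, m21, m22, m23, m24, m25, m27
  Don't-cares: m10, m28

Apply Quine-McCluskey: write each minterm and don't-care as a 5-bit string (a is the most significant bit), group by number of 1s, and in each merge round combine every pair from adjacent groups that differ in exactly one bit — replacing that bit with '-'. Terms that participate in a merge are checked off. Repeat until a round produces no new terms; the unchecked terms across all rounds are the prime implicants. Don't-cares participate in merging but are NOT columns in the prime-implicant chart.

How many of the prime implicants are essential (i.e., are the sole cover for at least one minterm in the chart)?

6

[col 0] 00000*, 00001*, 00010*, 00011*, 00100*, 01001*, 01010*, 01011*, 01101*, 01110*, 10000*, 10001*, 10010*, 10011*, 10101*, 10110*, 10111*, 11000*, 11001*, 11011*, 11100*
[col 1] -0000*, -0001*, -0010*, -0011*, -1001*, -1011*, 0-001*, 0-010*, 0-011*, 00-00, 000-0*, 000-1*, 0000-*, 0001-*, 01-01, 01-10, 010-1*, 0101-*, 1-000*, 1-001*, 1-011*, 10-01*, 10-10*, 10-11*, 100-0*, 100-1*, 1000-*, 1001-*, 101-1*, 1011-*, 11-00, 110-1*, 1100-*
[col 2] --001*, --011*, -00-0*, -00-1*, -000-*, -001-*, -10-1*, 0-0-1*, 0-01-, 000--*, 1-0-1*, 1-00-, 10--1, 10-1-, 100--*
[col 3] --0-1, -00--
Prime implicants: --0-1, -00--, 0-01-, 00-00, 01-01, 01-10, 1-00-, 10--1, 10-1-, 11-00
PI chart (minterm → PIs covering it):
  0 | -00--,00-00
  1 | --0-1,-00--
  2 | -00--,0-01-
  3 | --0-1,-00--,0-01-
  4 | 00-00  (sole → essential)
  9 | --0-1,01-01
  11 | --0-1,0-01-
  13 | 01-01  (sole → essential)
  14 | 01-10  (sole → essential)
  16 | -00--,1-00-
  17 | --0-1,-00--,1-00-,10--1
  18 | -00--,10-1-
  19 | --0-1,-00--,10--1,10-1-
  21 | 10--1  (sole → essential)
  22 | 10-1-  (sole → essential)
  23 | 10--1,10-1-
  24 | 1-00-,11-00
  25 | --0-1,1-00-
  27 | --0-1  (sole → essential)
Essential prime implicants: --0-1, 00-00, 01-01, 01-10, 10--1, 10-1-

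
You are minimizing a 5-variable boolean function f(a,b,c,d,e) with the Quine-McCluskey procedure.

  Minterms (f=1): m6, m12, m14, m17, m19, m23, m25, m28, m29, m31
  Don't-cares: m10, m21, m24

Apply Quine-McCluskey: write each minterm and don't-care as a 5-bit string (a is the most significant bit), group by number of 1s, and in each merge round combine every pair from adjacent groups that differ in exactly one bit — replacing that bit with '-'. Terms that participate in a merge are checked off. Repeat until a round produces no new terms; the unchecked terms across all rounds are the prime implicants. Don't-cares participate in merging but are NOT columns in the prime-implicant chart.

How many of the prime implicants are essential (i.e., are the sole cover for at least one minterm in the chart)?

3

[col 0] 00110*, 01010*, 01100*, 01110*, 10001*, 10011*, 10101*, 10111*, 11000*, 11001*, 11100*, 11101*, 11111*
[col 1] -1100, 0-110, 01-10, 011-0, 1-001*, 1-101*, 1-111*, 10-01*, 10-11*, 100-1*, 101-1*, 11-00*, 11-01*, 1100-*, 111-1*, 1110-*
[col 2] 1--01, 1-1-1, 10--1, 11-0-
Prime implicants: -1100, 0-110, 01-10, 011-0, 1--01, 1-1-1, 10--1, 11-0-
PI chart (minterm → PIs covering it):
  6 | 0-110  (sole → essential)
  12 | -1100,011-0
  14 | 0-110,01-10,011-0
  17 | 1--01,10--1
  19 | 10--1  (sole → essential)
  23 | 1-1-1,10--1
  25 | 1--01,11-0-
  28 | -1100,11-0-
  29 | 1--01,1-1-1,11-0-
  31 | 1-1-1  (sole → essential)
Essential prime implicants: 0-110, 1-1-1, 10--1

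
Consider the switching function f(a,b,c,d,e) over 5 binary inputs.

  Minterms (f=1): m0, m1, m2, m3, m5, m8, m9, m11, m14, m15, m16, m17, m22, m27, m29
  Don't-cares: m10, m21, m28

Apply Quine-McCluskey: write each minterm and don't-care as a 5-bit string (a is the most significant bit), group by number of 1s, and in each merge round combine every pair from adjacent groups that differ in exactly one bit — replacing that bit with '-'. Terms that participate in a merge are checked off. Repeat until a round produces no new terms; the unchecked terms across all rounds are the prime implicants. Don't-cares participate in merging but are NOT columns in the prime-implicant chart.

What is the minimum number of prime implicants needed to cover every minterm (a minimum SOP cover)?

Round 0: 00000✓ 00001✓ 00010✓ 00011✓ 00101✓ 01000✓ 01001✓ 01010✓ 01011✓ 01110✓ 01111✓ 10000✓ 10001✓ 10101✓ 10110 11011✓ 11100✓ 11101✓
Round 1: -0000✓ -0001✓ -0101✓ -1011 0-000✓ 0-001✓ 0-010✓ 0-011✓ 00-01✓ 000-0✓ 000-1✓ 0000-✓ 0001-✓ 01-10✓ 01-11✓ 010-0✓ 010-1✓ 0100-✓ 0101-✓ 0111-✓ 1-101 10-01✓ 1000-✓ 1110-
Round 2: -0-01 -000- 0-0-0✓ 0-0-1✓ 0-00-✓ 0-01-✓ 000--✓ 01-1- 010--✓
Round 3: 0-0--
PIs = {-0-01, -000-, -1011, 0-0--, 01-1-, 1-101, 10110, 1110-}
Coverage chart:
  m0: -000-,0-0--
  m1: -0-01,-000-,0-0--
  m2: 0-0-- ←essential
  m3: 0-0-- ←essential
  m5: -0-01 ←essential
  m8: 0-0-- ←essential
  m9: 0-0-- ←essential
  m11: -1011,0-0--,01-1-
  m14: 01-1- ←essential
  m15: 01-1- ←essential
  m16: -000- ←essential
  m17: -0-01,-000-
  m22: 10110 ←essential
  m27: -1011 ←essential
  m29: 1-101,1110-
Essential: -0-01, -000-, -1011, 0-0--, 01-1-, 10110
Petrick residual → 1-101
Min cover (7 terms): b'd'e + b'c'd' + bc'de + a'c' + a'bd + acd'e + ab'cde'

7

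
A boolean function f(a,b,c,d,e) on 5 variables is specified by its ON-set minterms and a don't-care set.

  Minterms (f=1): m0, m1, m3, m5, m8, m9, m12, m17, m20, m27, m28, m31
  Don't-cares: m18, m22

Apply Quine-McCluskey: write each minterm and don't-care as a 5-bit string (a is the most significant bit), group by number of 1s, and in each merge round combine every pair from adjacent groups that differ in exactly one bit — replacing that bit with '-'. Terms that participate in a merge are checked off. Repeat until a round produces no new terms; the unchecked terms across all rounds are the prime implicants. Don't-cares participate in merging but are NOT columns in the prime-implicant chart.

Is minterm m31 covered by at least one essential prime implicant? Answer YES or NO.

[col 0] 00000*, 00001*, 00011*, 00101*, 01000*, 01001*, 01100*, 10001*, 10010*, 10100*, 10110*, 11011*, 11100*, 11111*
[col 1] -0001, -1100, 0-000*, 0-001*, 00-01, 000-1, 0000-*, 01-00, 0100-*, 1-100, 10-10, 101-0, 11-11
[col 2] 0-00-
Prime implicants: -0001, -1100, 0-00-, 00-01, 000-1, 01-00, 1-100, 10-10, 101-0, 11-11
PI chart (minterm → PIs covering it):
  0 | 0-00-  (sole → essential)
  1 | -0001,0-00-,00-01,000-1
  3 | 000-1  (sole → essential)
  5 | 00-01  (sole → essential)
  8 | 0-00-,01-00
  9 | 0-00-  (sole → essential)
  12 | -1100,01-00
  17 | -0001  (sole → essential)
  20 | 1-100,101-0
  27 | 11-11  (sole → essential)
  28 | -1100,1-100
  31 | 11-11  (sole → essential)
Essential prime implicants: -0001, 0-00-, 00-01, 000-1, 11-11

YES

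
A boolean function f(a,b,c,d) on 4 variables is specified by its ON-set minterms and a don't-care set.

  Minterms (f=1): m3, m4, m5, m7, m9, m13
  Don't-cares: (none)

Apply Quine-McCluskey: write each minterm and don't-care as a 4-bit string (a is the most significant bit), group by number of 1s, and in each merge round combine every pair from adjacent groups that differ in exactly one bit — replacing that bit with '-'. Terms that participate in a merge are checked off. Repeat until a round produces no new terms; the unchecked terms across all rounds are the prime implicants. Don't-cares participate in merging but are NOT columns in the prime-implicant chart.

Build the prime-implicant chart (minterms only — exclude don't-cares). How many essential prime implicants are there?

size-2^0 implicants → 0011(✓)  0100(✓)  0101(✓)  0111(✓)  1001(✓)  1101(✓)
size-2^1 implicants → -101  0-11  01-1  010-  1-01
Unchecked terms (primes): -101, 0-11, 01-1, 010-, 1-01
Minterm coverage:
  m3 ⊆ 0-11 [E]
  m4 ⊆ 010- [E]
  m5 ⊆ -101,01-1,010-
  m7 ⊆ 0-11,01-1
  m9 ⊆ 1-01 [E]
  m13 ⊆ -101,1-01
E = {0-11, 010-, 1-01}

3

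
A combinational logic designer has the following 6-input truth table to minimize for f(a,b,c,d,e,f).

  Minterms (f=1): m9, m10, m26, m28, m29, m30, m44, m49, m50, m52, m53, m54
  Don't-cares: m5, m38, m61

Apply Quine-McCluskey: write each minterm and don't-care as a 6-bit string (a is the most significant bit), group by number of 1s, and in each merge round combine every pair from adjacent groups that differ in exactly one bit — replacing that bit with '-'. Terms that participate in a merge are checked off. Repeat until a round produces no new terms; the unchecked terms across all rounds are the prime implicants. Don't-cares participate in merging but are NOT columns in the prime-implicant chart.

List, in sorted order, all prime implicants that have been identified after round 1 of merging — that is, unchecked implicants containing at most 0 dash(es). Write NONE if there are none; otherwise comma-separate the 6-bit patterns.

000101, 001001, 101100

Round 0: 000101 001001 001010✓ 011010✓ 011100✓ 011101✓ 011110✓ 100110✓ 101100 110001✓ 110010✓ 110100✓ 110101✓ 110110✓ 111101✓
Round 1: -11101 0-1010 011-10 0111-0 01110- 1-0110 11-101 110-01 110-10 1101-0 11010-
PIs = {-11101, 0-1010, 000101, 001001, 011-10, 0111-0, 01110-, 1-0110, 101100, 11-101, 110-01, 110-10, 1101-0, 11010-}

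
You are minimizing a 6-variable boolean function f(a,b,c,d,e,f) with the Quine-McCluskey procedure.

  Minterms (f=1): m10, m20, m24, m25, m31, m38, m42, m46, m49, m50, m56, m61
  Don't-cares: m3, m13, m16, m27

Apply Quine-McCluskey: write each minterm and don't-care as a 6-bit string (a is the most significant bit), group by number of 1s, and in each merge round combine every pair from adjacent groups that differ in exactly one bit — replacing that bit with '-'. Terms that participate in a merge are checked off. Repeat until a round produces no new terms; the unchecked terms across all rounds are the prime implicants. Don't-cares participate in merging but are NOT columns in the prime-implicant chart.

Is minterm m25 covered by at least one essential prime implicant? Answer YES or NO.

NO

Round 0: 000011 001010✓ 001101 010000✓ 010100✓ 011000✓ 011001✓ 011011✓ 011111✓ 100110✓ 101010✓ 101110✓ 110001 110010 111000✓ 111101
Round 1: -01010 -11000 01-000 010-00 011-11 0110-1 01100- 10-110 101-10
PIs = {-01010, -11000, 000011, 001101, 01-000, 010-00, 011-11, 0110-1, 01100-, 10-110, 101-10, 110001, 110010, 111101}
Coverage chart:
  m10: -01010 ←essential
  m20: 010-00 ←essential
  m24: -11000,01-000,01100-
  m25: 0110-1,01100-
  m31: 011-11 ←essential
  m38: 10-110 ←essential
  m42: -01010,101-10
  m46: 10-110,101-10
  m49: 110001 ←essential
  m50: 110010 ←essential
  m56: -11000 ←essential
  m61: 111101 ←essential
Essential: -01010, -11000, 010-00, 011-11, 10-110, 110001, 110010, 111101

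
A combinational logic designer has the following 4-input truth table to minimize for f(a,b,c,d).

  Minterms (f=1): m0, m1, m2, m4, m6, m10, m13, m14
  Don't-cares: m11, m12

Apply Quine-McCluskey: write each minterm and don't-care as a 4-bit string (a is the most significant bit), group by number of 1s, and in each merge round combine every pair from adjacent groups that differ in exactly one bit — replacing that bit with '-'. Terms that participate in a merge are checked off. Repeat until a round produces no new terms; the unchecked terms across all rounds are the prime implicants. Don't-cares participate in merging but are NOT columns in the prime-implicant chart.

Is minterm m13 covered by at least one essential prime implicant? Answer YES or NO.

[col 0] 0000*, 0001*, 0010*, 0100*, 0110*, 1010*, 1011*, 1100*, 1101*, 1110*
[col 1] -010*, -100*, -110*, 0-00*, 0-10*, 00-0*, 000-, 01-0*, 1-10*, 101-, 11-0*, 110-
[col 2] --10, -1-0, 0--0
Prime implicants: --10, -1-0, 0--0, 000-, 101-, 110-
PI chart (minterm → PIs covering it):
  0 | 0--0,000-
  1 | 000-  (sole → essential)
  2 | --10,0--0
  4 | -1-0,0--0
  6 | --10,-1-0,0--0
  10 | --10,101-
  13 | 110-  (sole → essential)
  14 | --10,-1-0
Essential prime implicants: 000-, 110-

YES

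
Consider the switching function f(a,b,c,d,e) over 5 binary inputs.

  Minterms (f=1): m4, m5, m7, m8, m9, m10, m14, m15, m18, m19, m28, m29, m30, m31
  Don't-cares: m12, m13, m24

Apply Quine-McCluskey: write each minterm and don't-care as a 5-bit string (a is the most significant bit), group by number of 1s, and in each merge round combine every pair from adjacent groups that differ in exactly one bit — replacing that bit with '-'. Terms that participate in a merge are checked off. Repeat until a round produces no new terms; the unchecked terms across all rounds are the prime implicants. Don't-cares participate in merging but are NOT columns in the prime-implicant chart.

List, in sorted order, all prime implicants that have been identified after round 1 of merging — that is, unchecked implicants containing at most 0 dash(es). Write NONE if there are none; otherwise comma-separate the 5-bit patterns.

Round 0: 00100✓ 00101✓ 00111✓ 01000✓ 01001✓ 01010✓ 01100✓ 01101✓ 01110✓ 01111✓ 10010✓ 10011✓ 11000✓ 11100✓ 11101✓ 11110✓ 11111✓
Round 1: -1000✓ -1100✓ -1101✓ -1110✓ -1111✓ 0-100✓ 0-101✓ 0-111✓ 001-1✓ 0010-✓ 01-00✓ 01-01✓ 01-10✓ 010-0✓ 0100-✓ 011-0✓ 011-1✓ 0110-✓ 0111-✓ 1001- 11-00✓ 111-0✓ 111-1✓ 1110-✓ 1111-✓
Round 2: -1-00 -11-0✓ -11-1✓ -110-✓ -111-✓ 0-1-1 0-10- 01--0 01-0- 011--✓ 111--✓
Round 3: -11--
PIs = {-1-00, -11--, 0-1-1, 0-10-, 01--0, 01-0-, 1001-}

NONE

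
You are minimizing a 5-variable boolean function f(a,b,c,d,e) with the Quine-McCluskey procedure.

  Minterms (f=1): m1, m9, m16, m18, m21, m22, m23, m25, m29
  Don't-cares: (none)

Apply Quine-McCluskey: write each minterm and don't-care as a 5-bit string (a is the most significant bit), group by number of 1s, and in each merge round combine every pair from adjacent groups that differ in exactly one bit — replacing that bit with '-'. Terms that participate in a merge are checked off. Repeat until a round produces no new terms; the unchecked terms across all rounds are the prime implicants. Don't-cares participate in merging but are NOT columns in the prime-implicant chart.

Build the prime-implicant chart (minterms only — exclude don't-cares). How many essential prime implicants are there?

2

size-2^0 implicants → 00001(✓)  01001(✓)  10000(✓)  10010(✓)  10101(✓)  10110(✓)  10111(✓)  11001(✓)  11101(✓)
size-2^1 implicants → -1001  0-001  1-101  10-10  100-0  101-1  1011-  11-01
Unchecked terms (primes): -1001, 0-001, 1-101, 10-10, 100-0, 101-1, 1011-, 11-01
Minterm coverage:
  m1 ⊆ 0-001 [E]
  m9 ⊆ -1001,0-001
  m16 ⊆ 100-0 [E]
  m18 ⊆ 10-10,100-0
  m21 ⊆ 1-101,101-1
  m22 ⊆ 10-10,1011-
  m23 ⊆ 101-1,1011-
  m25 ⊆ -1001,11-01
  m29 ⊆ 1-101,11-01
E = {0-001, 100-0}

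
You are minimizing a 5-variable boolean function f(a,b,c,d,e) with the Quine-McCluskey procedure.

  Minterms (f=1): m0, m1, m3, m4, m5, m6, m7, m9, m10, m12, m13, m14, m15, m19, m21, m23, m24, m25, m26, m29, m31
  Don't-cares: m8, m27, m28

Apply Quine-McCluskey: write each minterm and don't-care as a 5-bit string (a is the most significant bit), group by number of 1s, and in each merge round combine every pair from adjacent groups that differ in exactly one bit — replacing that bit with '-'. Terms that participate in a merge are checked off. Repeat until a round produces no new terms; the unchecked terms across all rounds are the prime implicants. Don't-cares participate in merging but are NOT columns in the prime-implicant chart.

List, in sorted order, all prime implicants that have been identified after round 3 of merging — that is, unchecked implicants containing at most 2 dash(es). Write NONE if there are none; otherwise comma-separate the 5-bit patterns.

-0-11, -10-0, 00--1, 01--0, 1--11, 11--1, 110--

Round 0: 00000✓ 00001✓ 00011✓ 00100✓ 00101✓ 00110✓ 00111✓ 01000✓ 01001✓ 01010✓ 01100✓ 01101✓ 01110✓ 01111✓ 10011✓ 10101✓ 10111✓ 11000✓ 11001✓ 11010✓ 11011✓ 11100✓ 11101✓ 11111✓
Round 1: -0011✓ -0101✓ -0111✓ -1000✓ -1001✓ -1010✓ -1100✓ -1101✓ -1111✓ 0-000✓ 0-001✓ 0-100✓ 0-101✓ 0-110✓ 0-111✓ 00-00✓ 00-01✓ 00-11✓ 000-1✓ 0000-✓ 001-0✓ 001-1✓ 0010-✓ 0011-✓ 01-00✓ 01-01✓ 01-10✓ 010-0✓ 0100-✓ 011-0✓ 011-1✓ 0110-✓ 0111-✓ 1-011✓ 1-101✓ 1-111✓ 10-11✓ 101-1✓ 11-00✓ 11-01✓ 11-11✓ 110-0✓ 110-1✓ 1100-✓ 1101-✓ 111-1✓ 1110-✓
Round 2: --101✓ --111✓ -0-11 -01-1✓ -1-00✓ -1-01✓ -10-0 -100-✓ -11-1✓ -110-✓ 0--00✓ 0--01✓ 0-00-✓ 0-1-0✓ 0-1-1✓ 0-10-✓ 0-11-✓ 00--1 00-0-✓ 001--✓ 01--0 01-0-✓ 011--✓ 1--11 1-1-1✓ 11--1 11-0-✓ 110--
Round 3: --1-1 -1-0- 0--0- 0-1--
PIs = {--1-1, -0-11, -1-0-, -10-0, 0--0-, 0-1--, 00--1, 01--0, 1--11, 11--1, 110--}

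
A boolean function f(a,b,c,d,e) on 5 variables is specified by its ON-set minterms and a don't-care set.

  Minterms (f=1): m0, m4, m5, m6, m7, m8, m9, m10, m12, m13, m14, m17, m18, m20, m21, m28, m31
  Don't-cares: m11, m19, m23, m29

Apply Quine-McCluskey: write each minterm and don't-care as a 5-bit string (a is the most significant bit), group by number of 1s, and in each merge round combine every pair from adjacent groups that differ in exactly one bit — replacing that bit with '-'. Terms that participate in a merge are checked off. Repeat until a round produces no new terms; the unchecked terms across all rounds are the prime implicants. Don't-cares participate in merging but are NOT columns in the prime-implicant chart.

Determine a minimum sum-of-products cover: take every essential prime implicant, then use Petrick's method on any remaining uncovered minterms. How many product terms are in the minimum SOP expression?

size-2^0 implicants → 00000(✓)  00100(✓)  00101(✓)  00110(✓)  00111(✓)  01000(✓)  01001(✓)  01010(✓)  01011(✓)  01100(✓)  01101(✓)  01110(✓)  10001(✓)  10010(✓)  10011(✓)  10100(✓)  10101(✓)  10111(✓)  11100(✓)  11101(✓)  11111(✓)
size-2^1 implicants → -0100(✓)  -0101(✓)  -0111(✓)  -1100(✓)  -1101(✓)  0-000(✓)  0-100(✓)  0-101(✓)  0-110(✓)  00-00(✓)  001-0(✓)  001-1(✓)  0010-(✓)  0011-(✓)  01-00(✓)  01-01(✓)  01-10(✓)  010-0(✓)  010-1(✓)  0100-(✓)  0101-(✓)  011-0(✓)  0110-(✓)  1-100(✓)  1-101(✓)  1-111(✓)  10-01(✓)  10-11(✓)  100-1(✓)  1001-  101-1(✓)  1010-(✓)  111-1(✓)  1110-(✓)
size-2^2 implicants → --100(✓)  --101(✓)  -01-1  -010-(✓)  -110-(✓)  0--00  0-1-0  0-10-(✓)  001--  01--0  01-0-  010--  1-1-1  1-10-(✓)  10--1
size-2^3 implicants → --10-
Unchecked terms (primes): --10-, -01-1, 0--00, 0-1-0, 001--, 01--0, 01-0-, 010--, 1-1-1, 10--1, 1001-
Minterm coverage:
  m0 ⊆ 0--00 [E]
  m4 ⊆ --10-,0--00,0-1-0,001--
  m5 ⊆ --10-,-01-1,001--
  m6 ⊆ 0-1-0,001--
  m7 ⊆ -01-1,001--
  m8 ⊆ 0--00,01--0,01-0-,010--
  m9 ⊆ 01-0-,010--
  m10 ⊆ 01--0,010--
  m12 ⊆ --10-,0--00,0-1-0,01--0,01-0-
  m13 ⊆ --10-,01-0-
  m14 ⊆ 0-1-0,01--0
  m17 ⊆ 10--1 [E]
  m18 ⊆ 1001- [E]
  m20 ⊆ --10- [E]
  m21 ⊆ --10-,-01-1,1-1-1,10--1
  m28 ⊆ --10- [E]
  m31 ⊆ 1-1-1 [E]
E = {--10-, 0--00, 1-1-1, 10--1, 1001-}
Petrick residual → -01-1, 0-1-0, 010--
Cover = cd' + b'ce + a'd'e' + a'ce' + a'bc' + ace + ab'e + ab'c'd  |cover|=8

8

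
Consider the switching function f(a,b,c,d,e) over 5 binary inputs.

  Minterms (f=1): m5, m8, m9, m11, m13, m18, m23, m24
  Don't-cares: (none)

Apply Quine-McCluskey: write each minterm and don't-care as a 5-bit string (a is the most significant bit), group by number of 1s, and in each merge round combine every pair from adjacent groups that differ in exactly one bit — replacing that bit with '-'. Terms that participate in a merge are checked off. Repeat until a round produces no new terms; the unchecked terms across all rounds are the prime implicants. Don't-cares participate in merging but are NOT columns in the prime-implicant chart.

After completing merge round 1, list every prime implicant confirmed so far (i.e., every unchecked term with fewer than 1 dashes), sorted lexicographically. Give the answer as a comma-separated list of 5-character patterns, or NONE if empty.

10010, 10111

Round 0: 00101✓ 01000✓ 01001✓ 01011✓ 01101✓ 10010 10111 11000✓
Round 1: -1000 0-101 01-01 010-1 0100-
PIs = {-1000, 0-101, 01-01, 010-1, 0100-, 10010, 10111}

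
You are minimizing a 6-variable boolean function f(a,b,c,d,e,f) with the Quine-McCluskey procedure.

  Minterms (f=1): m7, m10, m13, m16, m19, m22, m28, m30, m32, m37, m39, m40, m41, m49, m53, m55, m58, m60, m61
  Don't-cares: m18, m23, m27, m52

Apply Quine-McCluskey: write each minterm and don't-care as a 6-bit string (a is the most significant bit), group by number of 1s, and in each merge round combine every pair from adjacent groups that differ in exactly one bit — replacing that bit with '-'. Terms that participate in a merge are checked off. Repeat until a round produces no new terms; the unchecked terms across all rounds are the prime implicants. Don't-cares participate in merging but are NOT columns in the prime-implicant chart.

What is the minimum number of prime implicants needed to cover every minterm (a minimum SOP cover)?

12

Round 0: 000111✓ 001010 001101 010000✓ 010010✓ 010011✓ 010110✓ 010111✓ 011011✓ 011100✓ 011110✓ 100000✓ 100101✓ 100111✓ 101000✓ 101001✓ 110001✓ 110100✓ 110101✓ 110111✓ 111010 111100✓ 111101✓
Round 1: -00111✓ -10111✓ -11100 0-0111✓ 01-011 01-110 010-10✓ 010-11✓ 0100-0 01001-✓ 01011-✓ 0111-0 1-0101✓ 1-0111✓ 10-000 1001-1✓ 10100- 11-100✓ 11-101✓ 110-01 1101-1✓ 11010-✓ 11110-✓
Round 2: --0111 010-1- 1-01-1 11-10-
PIs = {--0111, -11100, 001010, 001101, 01-011, 01-110, 010-1-, 0100-0, 0111-0, 1-01-1, 10-000, 10100-, 11-10-, 110-01, 111010}
Coverage chart:
  m7: --0111 ←essential
  m10: 001010 ←essential
  m13: 001101 ←essential
  m16: 0100-0 ←essential
  m19: 01-011,010-1-
  m22: 01-110,010-1-
  m28: -11100,0111-0
  m30: 01-110,0111-0
  m32: 10-000 ←essential
  m37: 1-01-1 ←essential
  m39: --0111,1-01-1
  m40: 10-000,10100-
  m41: 10100- ←essential
  m49: 110-01 ←essential
  m53: 1-01-1,11-10-,110-01
  m55: --0111,1-01-1
  m58: 111010 ←essential
  m60: -11100,11-10-
  m61: 11-10- ←essential
Essential: --0111, 001010, 001101, 0100-0, 1-01-1, 10-000, 10100-, 11-10-, 110-01, 111010
Petrick residual → 010-1-, 0111-0
Min cover (12 terms): c'def + a'b'cd'ef' + a'b'cde'f + a'bc'e + a'bc'd'f' + a'bcdf' + ac'df + ab'd'e'f' + ab'cd'e' + abde' + abc'e'f + abcd'ef'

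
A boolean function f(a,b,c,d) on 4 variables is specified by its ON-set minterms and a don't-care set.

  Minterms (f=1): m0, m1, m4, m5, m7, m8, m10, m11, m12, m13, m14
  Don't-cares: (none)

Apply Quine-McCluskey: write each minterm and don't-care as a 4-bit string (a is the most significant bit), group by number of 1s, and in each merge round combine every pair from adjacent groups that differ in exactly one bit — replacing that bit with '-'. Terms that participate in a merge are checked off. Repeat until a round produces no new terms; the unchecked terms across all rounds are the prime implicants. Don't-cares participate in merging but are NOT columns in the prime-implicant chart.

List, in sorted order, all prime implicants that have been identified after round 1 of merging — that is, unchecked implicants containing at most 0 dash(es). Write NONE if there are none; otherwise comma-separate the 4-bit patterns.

Round 0: 0000✓ 0001✓ 0100✓ 0101✓ 0111✓ 1000✓ 1010✓ 1011✓ 1100✓ 1101✓ 1110✓
Round 1: -000✓ -100✓ -101✓ 0-00✓ 0-01✓ 000-✓ 01-1 010-✓ 1-00✓ 1-10✓ 10-0✓ 101- 11-0✓ 110-✓
Round 2: --00 -10- 0-0- 1--0
PIs = {--00, -10-, 0-0-, 01-1, 1--0, 101-}

NONE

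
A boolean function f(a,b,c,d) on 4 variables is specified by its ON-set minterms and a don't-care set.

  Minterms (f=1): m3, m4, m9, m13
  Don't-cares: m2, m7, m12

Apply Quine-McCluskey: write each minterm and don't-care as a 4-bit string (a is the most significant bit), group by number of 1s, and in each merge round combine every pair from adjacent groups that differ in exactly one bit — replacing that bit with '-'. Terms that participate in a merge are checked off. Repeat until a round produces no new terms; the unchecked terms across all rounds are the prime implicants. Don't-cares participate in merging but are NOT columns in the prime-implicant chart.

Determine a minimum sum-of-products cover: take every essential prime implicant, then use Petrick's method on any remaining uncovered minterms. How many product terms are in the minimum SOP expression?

[col 0] 0010*, 0011*, 0100*, 0111*, 1001*, 1100*, 1101*
[col 1] -100, 0-11, 001-, 1-01, 110-
Prime implicants: -100, 0-11, 001-, 1-01, 110-
PI chart (minterm → PIs covering it):
  3 | 0-11,001-
  4 | -100  (sole → essential)
  9 | 1-01  (sole → essential)
  13 | 1-01,110-
Essential prime implicants: -100, 1-01
Petrick residual → 0-11
Minimum SOP uses 3 PIs: bc'd' + a'cd + ac'd

3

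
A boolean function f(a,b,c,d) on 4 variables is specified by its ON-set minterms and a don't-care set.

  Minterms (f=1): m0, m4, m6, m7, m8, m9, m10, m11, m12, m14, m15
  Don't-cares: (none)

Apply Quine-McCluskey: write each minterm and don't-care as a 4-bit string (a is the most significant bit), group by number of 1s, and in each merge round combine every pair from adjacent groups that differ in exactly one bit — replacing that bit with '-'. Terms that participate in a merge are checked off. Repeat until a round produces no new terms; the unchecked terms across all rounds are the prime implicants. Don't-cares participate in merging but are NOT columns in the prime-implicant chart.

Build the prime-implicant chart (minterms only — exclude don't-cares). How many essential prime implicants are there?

3

[col 0] 0000*, 0100*, 0110*, 0111*, 1000*, 1001*, 1010*, 1011*, 1100*, 1110*, 1111*
[col 1] -000*, -100*, -110*, -111*, 0-00*, 01-0*, 011-*, 1-00*, 1-10*, 1-11*, 10-0*, 10-1*, 100-*, 101-*, 11-0*, 111-*
[col 2] --00, -1-0, -11-, 1--0, 1-1-, 10--
Prime implicants: --00, -1-0, -11-, 1--0, 1-1-, 10--
PI chart (minterm → PIs covering it):
  0 | --00  (sole → essential)
  4 | --00,-1-0
  6 | -1-0,-11-
  7 | -11-  (sole → essential)
  8 | --00,1--0,10--
  9 | 10--  (sole → essential)
  10 | 1--0,1-1-,10--
  11 | 1-1-,10--
  12 | --00,-1-0,1--0
  14 | -1-0,-11-,1--0,1-1-
  15 | -11-,1-1-
Essential prime implicants: --00, -11-, 10--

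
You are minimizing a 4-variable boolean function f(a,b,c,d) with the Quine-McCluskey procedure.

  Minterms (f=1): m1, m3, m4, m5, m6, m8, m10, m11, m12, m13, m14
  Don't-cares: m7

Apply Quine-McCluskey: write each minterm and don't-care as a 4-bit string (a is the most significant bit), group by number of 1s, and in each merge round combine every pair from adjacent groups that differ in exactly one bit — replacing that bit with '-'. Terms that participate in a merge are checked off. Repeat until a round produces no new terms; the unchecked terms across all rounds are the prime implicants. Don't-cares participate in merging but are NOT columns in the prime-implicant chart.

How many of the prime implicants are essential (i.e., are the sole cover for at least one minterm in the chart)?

3

[col 0] 0001*, 0011*, 0100*, 0101*, 0110*, 0111*, 1000*, 1010*, 1011*, 1100*, 1101*, 1110*
[col 1] -011, -100*, -101*, -110*, 0-01*, 0-11*, 00-1*, 01-0*, 01-1*, 010-*, 011-*, 1-00*, 1-10*, 10-0*, 101-, 11-0*, 110-*
[col 2] -1-0, -10-, 0--1, 01--, 1--0
Prime implicants: -011, -1-0, -10-, 0--1, 01--, 1--0, 101-
PI chart (minterm → PIs covering it):
  1 | 0--1  (sole → essential)
  3 | -011,0--1
  4 | -1-0,-10-,01--
  5 | -10-,0--1,01--
  6 | -1-0,01--
  8 | 1--0  (sole → essential)
  10 | 1--0,101-
  11 | -011,101-
  12 | -1-0,-10-,1--0
  13 | -10-  (sole → essential)
  14 | -1-0,1--0
Essential prime implicants: -10-, 0--1, 1--0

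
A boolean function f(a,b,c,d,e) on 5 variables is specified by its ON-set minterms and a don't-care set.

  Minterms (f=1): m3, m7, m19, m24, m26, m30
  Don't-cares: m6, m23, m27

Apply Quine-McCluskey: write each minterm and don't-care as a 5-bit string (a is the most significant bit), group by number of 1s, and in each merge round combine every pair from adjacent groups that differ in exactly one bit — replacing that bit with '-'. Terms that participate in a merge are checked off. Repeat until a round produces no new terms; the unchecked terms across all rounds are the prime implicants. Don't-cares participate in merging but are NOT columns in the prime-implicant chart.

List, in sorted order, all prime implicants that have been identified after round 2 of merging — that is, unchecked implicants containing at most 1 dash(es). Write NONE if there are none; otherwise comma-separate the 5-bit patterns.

0011-, 1-011, 11-10, 110-0, 1101-

Round 0: 00011✓ 00110✓ 00111✓ 10011✓ 10111✓ 11000✓ 11010✓ 11011✓ 11110✓
Round 1: -0011✓ -0111✓ 00-11✓ 0011- 1-011 10-11✓ 11-10 110-0 1101-
Round 2: -0-11
PIs = {-0-11, 0011-, 1-011, 11-10, 110-0, 1101-}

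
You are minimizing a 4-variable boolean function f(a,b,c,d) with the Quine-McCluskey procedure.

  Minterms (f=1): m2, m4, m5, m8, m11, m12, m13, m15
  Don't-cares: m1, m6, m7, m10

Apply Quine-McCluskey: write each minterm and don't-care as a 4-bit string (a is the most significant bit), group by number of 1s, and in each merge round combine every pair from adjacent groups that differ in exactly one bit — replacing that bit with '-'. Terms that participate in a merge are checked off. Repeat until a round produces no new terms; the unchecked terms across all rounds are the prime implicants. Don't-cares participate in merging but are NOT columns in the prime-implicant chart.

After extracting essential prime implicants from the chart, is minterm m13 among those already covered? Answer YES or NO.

size-2^0 implicants → 0001(✓)  0010(✓)  0100(✓)  0101(✓)  0110(✓)  0111(✓)  1000(✓)  1010(✓)  1011(✓)  1100(✓)  1101(✓)  1111(✓)
size-2^1 implicants → -010  -100(✓)  -101(✓)  -111(✓)  0-01  0-10  01-0(✓)  01-1(✓)  010-(✓)  011-(✓)  1-00  1-11  10-0  101-  11-1(✓)  110-(✓)
size-2^2 implicants → -1-1  -10-  01--
Unchecked terms (primes): -010, -1-1, -10-, 0-01, 0-10, 01--, 1-00, 1-11, 10-0, 101-
Minterm coverage:
  m2 ⊆ -010,0-10
  m4 ⊆ -10-,01--
  m5 ⊆ -1-1,-10-,0-01,01--
  m8 ⊆ 1-00,10-0
  m11 ⊆ 1-11,101-
  m12 ⊆ -10-,1-00
  m13 ⊆ -1-1,-10-
  m15 ⊆ -1-1,1-11
(no essential prime implicants)

NO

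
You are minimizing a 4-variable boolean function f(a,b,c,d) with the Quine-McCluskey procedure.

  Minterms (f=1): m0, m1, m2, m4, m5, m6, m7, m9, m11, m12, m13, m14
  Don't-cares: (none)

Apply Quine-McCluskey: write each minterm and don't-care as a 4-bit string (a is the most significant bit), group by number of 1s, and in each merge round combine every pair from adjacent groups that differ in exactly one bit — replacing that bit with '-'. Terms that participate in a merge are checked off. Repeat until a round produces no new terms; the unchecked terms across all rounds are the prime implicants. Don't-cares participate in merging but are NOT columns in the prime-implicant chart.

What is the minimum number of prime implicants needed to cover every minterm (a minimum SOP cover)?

Round 0: 0000✓ 0001✓ 0010✓ 0100✓ 0101✓ 0110✓ 0111✓ 1001✓ 1011✓ 1100✓ 1101✓ 1110✓
Round 1: -001✓ -100✓ -101✓ -110✓ 0-00✓ 0-01✓ 0-10✓ 00-0✓ 000-✓ 01-0✓ 01-1✓ 010-✓ 011-✓ 1-01✓ 10-1 11-0✓ 110-✓
Round 2: --01 -1-0 -10- 0--0 0-0- 01--
PIs = {--01, -1-0, -10-, 0--0, 0-0-, 01--, 10-1}
Coverage chart:
  m0: 0--0,0-0-
  m1: --01,0-0-
  m2: 0--0 ←essential
  m4: -1-0,-10-,0--0,0-0-,01--
  m5: --01,-10-,0-0-,01--
  m6: -1-0,0--0,01--
  m7: 01-- ←essential
  m9: --01,10-1
  m11: 10-1 ←essential
  m12: -1-0,-10-
  m13: --01,-10-
  m14: -1-0 ←essential
Essential: -1-0, 0--0, 01--, 10-1
Petrick residual → --01
Min cover (5 terms): c'd + bd' + a'd' + a'b + ab'd

5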